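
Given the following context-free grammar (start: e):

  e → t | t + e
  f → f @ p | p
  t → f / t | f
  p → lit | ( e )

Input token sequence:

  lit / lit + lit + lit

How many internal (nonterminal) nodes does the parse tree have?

[e [t [f [p lit]] / [t [f [p lit]]]] + [e [t [f [p lit]]] + [e [t [f [p lit]]]]]]

15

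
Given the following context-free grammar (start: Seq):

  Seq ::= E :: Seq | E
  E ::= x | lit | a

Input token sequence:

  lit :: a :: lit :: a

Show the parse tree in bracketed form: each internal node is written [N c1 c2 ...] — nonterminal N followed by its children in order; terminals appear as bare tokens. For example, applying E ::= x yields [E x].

Seq
E :: Seq
lit :: Seq
lit :: E :: Seq
lit :: a :: Seq
lit :: a :: E :: Seq
lit :: a :: lit :: Seq
lit :: a :: lit :: E
lit :: a :: lit :: a

[Seq [E lit] :: [Seq [E a] :: [Seq [E lit] :: [Seq [E a]]]]]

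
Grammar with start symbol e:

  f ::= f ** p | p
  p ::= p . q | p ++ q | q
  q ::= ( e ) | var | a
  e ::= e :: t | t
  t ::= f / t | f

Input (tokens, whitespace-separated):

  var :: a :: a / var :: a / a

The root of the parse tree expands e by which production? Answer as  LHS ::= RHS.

[e [e [e [e [t [f [p [q var]]]]] :: [t [f [p [q a]]]]] :: [t [f [p [q a]]] / [t [f [p [q var]]]]]] :: [t [f [p [q a]]] / [t [f [p [q a]]]]]]

e ::= e :: t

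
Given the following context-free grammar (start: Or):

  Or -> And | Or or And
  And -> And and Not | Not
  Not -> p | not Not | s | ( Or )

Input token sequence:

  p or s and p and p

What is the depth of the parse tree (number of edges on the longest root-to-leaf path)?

5

[Or [Or [And [Not p]]] or [And [And [And [Not s]] and [Not p]] and [Not p]]]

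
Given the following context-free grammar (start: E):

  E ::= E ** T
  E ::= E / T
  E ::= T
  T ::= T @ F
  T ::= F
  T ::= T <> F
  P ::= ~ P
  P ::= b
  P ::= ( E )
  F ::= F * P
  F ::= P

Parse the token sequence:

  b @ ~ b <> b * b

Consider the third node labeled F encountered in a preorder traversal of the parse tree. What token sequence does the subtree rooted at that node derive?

b * b

[E [T [T [T [F [P b]]] @ [F [P ~ [P b]]]] <> [F [F [P b]] * [P b]]]]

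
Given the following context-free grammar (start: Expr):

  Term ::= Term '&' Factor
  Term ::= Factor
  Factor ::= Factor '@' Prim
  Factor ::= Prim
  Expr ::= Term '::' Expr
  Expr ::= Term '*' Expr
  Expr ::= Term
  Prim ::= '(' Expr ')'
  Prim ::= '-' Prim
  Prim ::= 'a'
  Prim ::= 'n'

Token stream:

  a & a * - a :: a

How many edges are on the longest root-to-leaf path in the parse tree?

6

[Expr [Term [Term [Factor [Prim a]]] & [Factor [Prim a]]] * [Expr [Term [Factor [Prim - [Prim a]]]] :: [Expr [Term [Factor [Prim a]]]]]]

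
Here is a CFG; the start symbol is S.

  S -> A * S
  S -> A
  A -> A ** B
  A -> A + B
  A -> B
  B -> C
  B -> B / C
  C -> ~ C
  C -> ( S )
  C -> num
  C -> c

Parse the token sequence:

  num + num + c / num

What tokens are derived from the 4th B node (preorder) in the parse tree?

[S [A [A [A [B [C num]]] + [B [C num]]] + [B [B [C c]] / [C num]]]]

c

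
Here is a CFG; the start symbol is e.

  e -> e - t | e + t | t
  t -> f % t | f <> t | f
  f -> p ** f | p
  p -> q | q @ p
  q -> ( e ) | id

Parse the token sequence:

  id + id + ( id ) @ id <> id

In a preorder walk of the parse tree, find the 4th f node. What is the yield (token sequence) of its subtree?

[e [e [e [t [f [p [q id]]]]] + [t [f [p [q id]]]]] + [t [f [p [q ( [e [t [f [p [q id]]]]] )] @ [p [q id]]]] <> [t [f [p [q id]]]]]]

id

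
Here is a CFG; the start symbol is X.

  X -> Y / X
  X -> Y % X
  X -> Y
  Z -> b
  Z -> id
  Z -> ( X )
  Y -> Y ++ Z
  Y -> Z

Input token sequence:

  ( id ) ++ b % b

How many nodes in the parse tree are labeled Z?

4

[X [Y [Y [Z ( [X [Y [Z id]]] )]] ++ [Z b]] % [X [Y [Z b]]]]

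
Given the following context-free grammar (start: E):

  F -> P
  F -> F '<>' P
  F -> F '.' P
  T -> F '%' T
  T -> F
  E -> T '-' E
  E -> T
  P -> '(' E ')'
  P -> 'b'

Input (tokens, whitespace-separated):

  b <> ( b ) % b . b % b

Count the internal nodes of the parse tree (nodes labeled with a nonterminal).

[E [T [F [F [P b]] <> [P ( [E [T [F [P b]]]] )]] % [T [F [F [P b]] . [P b]] % [T [F [P b]]]]]]

18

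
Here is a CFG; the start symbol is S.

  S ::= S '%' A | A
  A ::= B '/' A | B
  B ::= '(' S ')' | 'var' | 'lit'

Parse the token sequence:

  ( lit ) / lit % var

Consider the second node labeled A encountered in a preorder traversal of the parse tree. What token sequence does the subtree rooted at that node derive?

[S [S [A [B ( [S [A [B lit]]] )] / [A [B lit]]]] % [A [B var]]]

lit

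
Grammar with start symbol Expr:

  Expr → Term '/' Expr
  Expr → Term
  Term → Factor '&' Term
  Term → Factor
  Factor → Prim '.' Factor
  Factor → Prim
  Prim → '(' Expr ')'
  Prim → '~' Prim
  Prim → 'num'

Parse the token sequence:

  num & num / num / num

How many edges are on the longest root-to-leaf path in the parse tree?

6

[Expr [Term [Factor [Prim num]] & [Term [Factor [Prim num]]]] / [Expr [Term [Factor [Prim num]]] / [Expr [Term [Factor [Prim num]]]]]]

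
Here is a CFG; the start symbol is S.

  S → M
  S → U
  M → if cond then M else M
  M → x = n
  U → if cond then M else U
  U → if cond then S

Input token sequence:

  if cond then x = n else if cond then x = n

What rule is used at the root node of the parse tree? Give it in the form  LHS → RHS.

S → U

[S [U if cond then [M x = n] else [U if cond then [S [M x = n]]]]]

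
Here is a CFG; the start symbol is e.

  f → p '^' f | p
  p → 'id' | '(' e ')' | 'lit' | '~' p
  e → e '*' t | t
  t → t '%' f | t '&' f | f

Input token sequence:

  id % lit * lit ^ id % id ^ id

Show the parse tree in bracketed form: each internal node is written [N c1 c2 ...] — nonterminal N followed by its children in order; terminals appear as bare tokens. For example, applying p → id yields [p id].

[e [e [t [t [f [p id]]] % [f [p lit]]]] * [t [t [f [p lit] ^ [f [p id]]]] % [f [p id] ^ [f [p id]]]]]

e
e * t
t * t
t % f * t
f % f * t
p % f * t
id % f * t
id % p * t
id % lit * t
id % lit * t % f
id % lit * f % f
id % lit * p ^ f % f
id % lit * lit ^ f % f
id % lit * lit ^ p % f
id % lit * lit ^ id % f
id % lit * lit ^ id % p ^ f
id % lit * lit ^ id % id ^ f
id % lit * lit ^ id % id ^ p
id % lit * lit ^ id % id ^ id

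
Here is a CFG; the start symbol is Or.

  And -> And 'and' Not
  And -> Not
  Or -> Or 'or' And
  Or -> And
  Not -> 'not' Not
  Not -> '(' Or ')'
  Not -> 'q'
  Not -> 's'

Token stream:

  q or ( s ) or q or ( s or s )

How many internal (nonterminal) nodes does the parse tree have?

21

[Or [Or [Or [Or [And [Not q]]] or [And [Not ( [Or [And [Not s]]] )]]] or [And [Not q]]] or [And [Not ( [Or [Or [And [Not s]]] or [And [Not s]]] )]]]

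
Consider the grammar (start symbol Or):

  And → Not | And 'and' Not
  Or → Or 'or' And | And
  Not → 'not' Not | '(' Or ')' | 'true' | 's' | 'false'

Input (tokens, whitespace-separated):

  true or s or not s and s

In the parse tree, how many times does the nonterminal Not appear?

[Or [Or [Or [And [Not true]]] or [And [Not s]]] or [And [And [Not not [Not s]]] and [Not s]]]

5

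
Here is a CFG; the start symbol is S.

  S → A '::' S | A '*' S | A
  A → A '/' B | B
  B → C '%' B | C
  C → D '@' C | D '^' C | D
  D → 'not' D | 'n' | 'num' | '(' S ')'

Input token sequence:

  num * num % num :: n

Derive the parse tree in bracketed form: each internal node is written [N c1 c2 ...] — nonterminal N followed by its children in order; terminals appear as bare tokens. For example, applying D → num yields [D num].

[S [A [B [C [D num]]]] * [S [A [B [C [D num]] % [B [C [D num]]]]] :: [S [A [B [C [D n]]]]]]]

S
A * S
B * S
C * S
D * S
num * S
num * A :: S
num * B :: S
num * C % B :: S
num * D % B :: S
num * num % B :: S
num * num % C :: S
num * num % D :: S
num * num % num :: S
num * num % num :: A
num * num % num :: B
num * num % num :: C
num * num % num :: D
num * num % num :: n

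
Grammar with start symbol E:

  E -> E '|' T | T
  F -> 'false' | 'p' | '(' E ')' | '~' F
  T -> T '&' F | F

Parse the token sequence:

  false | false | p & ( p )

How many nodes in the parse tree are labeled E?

4

[E [E [E [T [F false]]] | [T [F false]]] | [T [T [F p]] & [F ( [E [T [F p]]] )]]]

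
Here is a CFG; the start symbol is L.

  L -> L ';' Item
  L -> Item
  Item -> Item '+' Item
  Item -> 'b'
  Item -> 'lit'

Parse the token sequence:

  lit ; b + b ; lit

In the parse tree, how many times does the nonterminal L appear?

[L [L [L [Item lit]] ; [Item [Item b] + [Item b]]] ; [Item lit]]

3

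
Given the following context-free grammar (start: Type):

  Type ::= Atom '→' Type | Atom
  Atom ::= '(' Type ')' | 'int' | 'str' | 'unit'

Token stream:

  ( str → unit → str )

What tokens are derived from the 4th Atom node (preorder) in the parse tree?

[Type [Atom ( [Type [Atom str] → [Type [Atom unit] → [Type [Atom str]]]] )]]

str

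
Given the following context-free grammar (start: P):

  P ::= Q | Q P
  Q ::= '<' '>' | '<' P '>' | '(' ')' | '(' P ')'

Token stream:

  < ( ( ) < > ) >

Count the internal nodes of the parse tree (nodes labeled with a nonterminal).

8

[P [Q < [P [Q ( [P [Q ( )] [P [Q < >]]] )]] >]]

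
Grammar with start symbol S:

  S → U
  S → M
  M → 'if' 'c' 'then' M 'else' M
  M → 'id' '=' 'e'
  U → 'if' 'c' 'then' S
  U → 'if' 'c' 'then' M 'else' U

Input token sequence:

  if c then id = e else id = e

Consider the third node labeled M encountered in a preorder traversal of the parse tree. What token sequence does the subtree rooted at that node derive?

id = e

[S [M if c then [M id = e] else [M id = e]]]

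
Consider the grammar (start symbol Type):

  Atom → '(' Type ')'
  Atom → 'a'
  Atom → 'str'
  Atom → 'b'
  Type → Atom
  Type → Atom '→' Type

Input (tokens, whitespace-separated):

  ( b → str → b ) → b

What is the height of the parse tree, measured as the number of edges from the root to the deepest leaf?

[Type [Atom ( [Type [Atom b] → [Type [Atom str] → [Type [Atom b]]]] )] → [Type [Atom b]]]

6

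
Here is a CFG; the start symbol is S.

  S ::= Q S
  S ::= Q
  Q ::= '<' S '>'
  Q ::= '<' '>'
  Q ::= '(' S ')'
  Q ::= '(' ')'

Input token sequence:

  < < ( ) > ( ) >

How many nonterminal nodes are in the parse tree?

8

[S [Q < [S [Q < [S [Q ( )]] >] [S [Q ( )]]] >]]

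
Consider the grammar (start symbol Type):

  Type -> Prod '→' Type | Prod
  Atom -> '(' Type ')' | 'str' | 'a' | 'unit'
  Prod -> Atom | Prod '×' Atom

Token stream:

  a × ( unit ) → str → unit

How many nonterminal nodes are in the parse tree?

[Type [Prod [Prod [Atom a]] × [Atom ( [Type [Prod [Atom unit]]] )]] → [Type [Prod [Atom str]] → [Type [Prod [Atom unit]]]]]

14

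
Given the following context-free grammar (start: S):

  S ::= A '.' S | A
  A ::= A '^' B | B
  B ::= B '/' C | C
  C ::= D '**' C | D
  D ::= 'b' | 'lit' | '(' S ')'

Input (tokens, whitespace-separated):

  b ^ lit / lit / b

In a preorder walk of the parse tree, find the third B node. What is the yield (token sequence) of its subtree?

lit / lit

[S [A [A [B [C [D b]]]] ^ [B [B [B [C [D lit]]] / [C [D lit]]] / [C [D b]]]]]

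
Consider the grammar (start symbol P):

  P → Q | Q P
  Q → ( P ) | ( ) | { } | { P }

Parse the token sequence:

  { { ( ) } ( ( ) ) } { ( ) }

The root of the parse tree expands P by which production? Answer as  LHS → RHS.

P → Q P

[P [Q { [P [Q { [P [Q ( )]] }] [P [Q ( [P [Q ( )]] )]]] }] [P [Q { [P [Q ( )]] }]]]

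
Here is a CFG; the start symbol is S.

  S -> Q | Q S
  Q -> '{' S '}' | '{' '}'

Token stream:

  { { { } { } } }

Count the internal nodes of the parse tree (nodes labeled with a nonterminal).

8

[S [Q { [S [Q { [S [Q { }] [S [Q { }]]] }]] }]]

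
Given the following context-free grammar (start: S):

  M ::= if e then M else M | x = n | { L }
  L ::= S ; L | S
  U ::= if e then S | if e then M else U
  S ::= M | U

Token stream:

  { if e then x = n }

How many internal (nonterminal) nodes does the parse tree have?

[S [M { [L [S [U if e then [S [M x = n]]]]] }]]

7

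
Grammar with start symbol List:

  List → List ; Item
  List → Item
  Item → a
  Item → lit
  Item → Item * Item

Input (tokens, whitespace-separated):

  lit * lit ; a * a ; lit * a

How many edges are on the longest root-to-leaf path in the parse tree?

5

[List [List [List [Item [Item lit] * [Item lit]]] ; [Item [Item a] * [Item a]]] ; [Item [Item lit] * [Item a]]]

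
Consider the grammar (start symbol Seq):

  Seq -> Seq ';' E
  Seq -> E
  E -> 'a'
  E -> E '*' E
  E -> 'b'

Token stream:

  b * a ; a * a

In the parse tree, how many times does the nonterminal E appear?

[Seq [Seq [E [E b] * [E a]]] ; [E [E a] * [E a]]]

6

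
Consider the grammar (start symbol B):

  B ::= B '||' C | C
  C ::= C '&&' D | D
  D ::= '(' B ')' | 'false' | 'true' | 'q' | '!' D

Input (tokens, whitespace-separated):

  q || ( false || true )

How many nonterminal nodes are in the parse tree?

12

[B [B [C [D q]]] || [C [D ( [B [B [C [D false]]] || [C [D true]]] )]]]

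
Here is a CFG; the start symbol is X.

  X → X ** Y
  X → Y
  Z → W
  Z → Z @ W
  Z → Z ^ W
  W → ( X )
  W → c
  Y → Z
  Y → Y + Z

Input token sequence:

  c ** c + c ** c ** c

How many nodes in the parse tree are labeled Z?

5

[X [X [X [X [Y [Z [W c]]]] ** [Y [Y [Z [W c]]] + [Z [W c]]]] ** [Y [Z [W c]]]] ** [Y [Z [W c]]]]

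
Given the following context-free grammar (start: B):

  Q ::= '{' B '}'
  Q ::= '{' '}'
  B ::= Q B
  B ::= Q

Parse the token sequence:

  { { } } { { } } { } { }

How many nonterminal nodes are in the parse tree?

[B [Q { [B [Q { }]] }] [B [Q { [B [Q { }]] }] [B [Q { }] [B [Q { }]]]]]

12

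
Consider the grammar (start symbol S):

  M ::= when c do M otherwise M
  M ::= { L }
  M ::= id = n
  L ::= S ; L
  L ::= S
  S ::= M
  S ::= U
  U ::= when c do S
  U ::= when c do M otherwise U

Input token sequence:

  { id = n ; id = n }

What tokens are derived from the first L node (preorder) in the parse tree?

[S [M { [L [S [M id = n]] ; [L [S [M id = n]]]] }]]

id = n ; id = n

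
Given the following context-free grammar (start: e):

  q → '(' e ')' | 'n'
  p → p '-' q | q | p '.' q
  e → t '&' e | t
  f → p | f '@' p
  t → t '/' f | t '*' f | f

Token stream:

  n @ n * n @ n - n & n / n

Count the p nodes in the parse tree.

7

[e [t [t [f [f [p [q n]]] @ [p [q n]]]] * [f [f [p [q n]]] @ [p [p [q n]] - [q n]]]] & [e [t [t [f [p [q n]]]] / [f [p [q n]]]]]]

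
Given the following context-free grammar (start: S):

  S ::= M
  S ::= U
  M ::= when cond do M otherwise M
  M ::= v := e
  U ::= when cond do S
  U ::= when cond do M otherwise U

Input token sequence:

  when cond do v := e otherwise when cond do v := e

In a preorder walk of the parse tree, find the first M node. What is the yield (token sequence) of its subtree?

[S [U when cond do [M v := e] otherwise [U when cond do [S [M v := e]]]]]

v := e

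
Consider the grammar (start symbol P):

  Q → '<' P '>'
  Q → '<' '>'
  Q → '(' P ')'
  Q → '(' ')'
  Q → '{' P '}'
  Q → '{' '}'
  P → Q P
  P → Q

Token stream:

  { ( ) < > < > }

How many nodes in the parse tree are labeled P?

4

[P [Q { [P [Q ( )] [P [Q < >] [P [Q < >]]]] }]]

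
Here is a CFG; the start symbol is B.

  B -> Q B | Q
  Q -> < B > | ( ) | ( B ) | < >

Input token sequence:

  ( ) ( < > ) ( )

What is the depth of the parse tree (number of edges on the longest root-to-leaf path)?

5

[B [Q ( )] [B [Q ( [B [Q < >]] )] [B [Q ( )]]]]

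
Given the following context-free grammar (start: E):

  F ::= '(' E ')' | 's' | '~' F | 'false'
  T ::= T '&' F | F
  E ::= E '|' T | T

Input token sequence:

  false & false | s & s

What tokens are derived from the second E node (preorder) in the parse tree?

false & false

[E [E [T [T [F false]] & [F false]]] | [T [T [F s]] & [F s]]]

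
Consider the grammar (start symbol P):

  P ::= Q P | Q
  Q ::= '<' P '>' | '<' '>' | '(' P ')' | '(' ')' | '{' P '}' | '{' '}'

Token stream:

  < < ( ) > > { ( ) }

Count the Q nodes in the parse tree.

5

[P [Q < [P [Q < [P [Q ( )]] >]] >] [P [Q { [P [Q ( )]] }]]]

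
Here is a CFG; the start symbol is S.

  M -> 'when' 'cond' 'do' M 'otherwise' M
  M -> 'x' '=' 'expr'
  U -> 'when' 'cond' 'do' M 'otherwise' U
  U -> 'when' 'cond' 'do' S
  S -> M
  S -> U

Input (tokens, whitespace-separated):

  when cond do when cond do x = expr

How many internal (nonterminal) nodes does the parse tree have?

6

[S [U when cond do [S [U when cond do [S [M x = expr]]]]]]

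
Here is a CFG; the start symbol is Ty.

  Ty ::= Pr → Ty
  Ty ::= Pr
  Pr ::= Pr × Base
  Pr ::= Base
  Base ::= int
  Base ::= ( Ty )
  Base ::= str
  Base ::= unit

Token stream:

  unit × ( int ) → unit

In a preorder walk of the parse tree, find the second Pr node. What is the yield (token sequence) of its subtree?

unit

[Ty [Pr [Pr [Base unit]] × [Base ( [Ty [Pr [Base int]]] )]] → [Ty [Pr [Base unit]]]]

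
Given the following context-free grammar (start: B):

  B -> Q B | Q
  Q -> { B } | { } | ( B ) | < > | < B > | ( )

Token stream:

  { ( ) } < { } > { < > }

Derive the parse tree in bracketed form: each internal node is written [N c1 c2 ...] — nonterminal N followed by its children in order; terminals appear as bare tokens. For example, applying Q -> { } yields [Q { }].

B
Q B
{ B } B
{ Q } B
{ ( ) } B
{ ( ) } Q B
{ ( ) } < B > B
{ ( ) } < Q > B
{ ( ) } < { } > B
{ ( ) } < { } > Q
{ ( ) } < { } > { B }
{ ( ) } < { } > { Q }
{ ( ) } < { } > { < > }

[B [Q { [B [Q ( )]] }] [B [Q < [B [Q { }]] >] [B [Q { [B [Q < >]] }]]]]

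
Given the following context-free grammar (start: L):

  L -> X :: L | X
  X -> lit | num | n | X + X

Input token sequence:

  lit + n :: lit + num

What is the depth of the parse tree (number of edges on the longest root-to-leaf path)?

4

[L [X [X lit] + [X n]] :: [L [X [X lit] + [X num]]]]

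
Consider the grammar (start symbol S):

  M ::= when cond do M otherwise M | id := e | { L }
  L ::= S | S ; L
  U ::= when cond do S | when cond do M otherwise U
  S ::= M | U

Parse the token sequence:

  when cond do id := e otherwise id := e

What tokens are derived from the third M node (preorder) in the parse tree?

id := e

[S [M when cond do [M id := e] otherwise [M id := e]]]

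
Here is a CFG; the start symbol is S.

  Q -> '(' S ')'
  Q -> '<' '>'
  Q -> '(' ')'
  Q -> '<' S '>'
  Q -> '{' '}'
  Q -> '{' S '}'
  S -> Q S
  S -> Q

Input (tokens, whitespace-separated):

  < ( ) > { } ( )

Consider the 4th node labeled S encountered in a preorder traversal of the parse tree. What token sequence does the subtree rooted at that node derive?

( )

[S [Q < [S [Q ( )]] >] [S [Q { }] [S [Q ( )]]]]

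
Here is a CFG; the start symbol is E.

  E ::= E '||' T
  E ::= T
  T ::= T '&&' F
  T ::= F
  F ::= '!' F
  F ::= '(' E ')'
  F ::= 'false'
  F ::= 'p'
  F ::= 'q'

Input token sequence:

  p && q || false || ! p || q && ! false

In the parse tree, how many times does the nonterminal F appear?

[E [E [E [E [T [T [F p]] && [F q]]] || [T [F false]]] || [T [F ! [F p]]]] || [T [T [F q]] && [F ! [F false]]]]

8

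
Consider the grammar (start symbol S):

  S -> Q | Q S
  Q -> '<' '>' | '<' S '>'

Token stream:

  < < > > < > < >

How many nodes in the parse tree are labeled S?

[S [Q < [S [Q < >]] >] [S [Q < >] [S [Q < >]]]]

4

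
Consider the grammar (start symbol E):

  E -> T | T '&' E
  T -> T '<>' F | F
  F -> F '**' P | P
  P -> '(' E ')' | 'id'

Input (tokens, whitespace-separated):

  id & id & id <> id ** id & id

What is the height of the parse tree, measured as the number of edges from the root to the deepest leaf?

7

[E [T [F [P id]]] & [E [T [F [P id]]] & [E [T [T [F [P id]]] <> [F [F [P id]] ** [P id]]] & [E [T [F [P id]]]]]]]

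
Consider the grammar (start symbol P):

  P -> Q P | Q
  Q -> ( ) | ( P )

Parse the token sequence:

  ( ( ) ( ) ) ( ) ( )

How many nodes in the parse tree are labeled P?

5

[P [Q ( [P [Q ( )] [P [Q ( )]]] )] [P [Q ( )] [P [Q ( )]]]]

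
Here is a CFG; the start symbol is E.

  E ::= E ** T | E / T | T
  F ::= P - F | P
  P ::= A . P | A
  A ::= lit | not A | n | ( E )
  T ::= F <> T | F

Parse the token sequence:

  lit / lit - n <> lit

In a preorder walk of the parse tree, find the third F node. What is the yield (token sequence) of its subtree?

[E [E [T [F [P [A lit]]]]] / [T [F [P [A lit]] - [F [P [A n]]]] <> [T [F [P [A lit]]]]]]

n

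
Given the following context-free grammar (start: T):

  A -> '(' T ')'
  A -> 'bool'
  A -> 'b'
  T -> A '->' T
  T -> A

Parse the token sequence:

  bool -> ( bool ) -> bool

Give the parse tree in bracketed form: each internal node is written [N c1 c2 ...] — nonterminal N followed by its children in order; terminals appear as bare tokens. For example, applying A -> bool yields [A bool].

[T [A bool] -> [T [A ( [T [A bool]] )] -> [T [A bool]]]]

T
A -> T
bool -> T
bool -> A -> T
bool -> ( T ) -> T
bool -> ( A ) -> T
bool -> ( bool ) -> T
bool -> ( bool ) -> A
bool -> ( bool ) -> bool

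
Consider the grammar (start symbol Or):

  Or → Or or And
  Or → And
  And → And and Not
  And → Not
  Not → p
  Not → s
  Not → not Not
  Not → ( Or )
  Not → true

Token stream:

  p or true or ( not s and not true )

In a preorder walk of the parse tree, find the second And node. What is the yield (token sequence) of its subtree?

[Or [Or [Or [And [Not p]]] or [And [Not true]]] or [And [Not ( [Or [And [And [Not not [Not s]]] and [Not not [Not true]]]] )]]]

true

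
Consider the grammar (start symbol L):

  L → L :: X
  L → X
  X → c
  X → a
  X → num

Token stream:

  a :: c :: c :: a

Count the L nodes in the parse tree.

[L [L [L [L [X a]] :: [X c]] :: [X c]] :: [X a]]

4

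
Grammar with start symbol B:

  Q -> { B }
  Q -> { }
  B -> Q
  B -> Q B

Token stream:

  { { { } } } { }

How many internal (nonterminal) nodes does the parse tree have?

8

[B [Q { [B [Q { [B [Q { }]] }]] }] [B [Q { }]]]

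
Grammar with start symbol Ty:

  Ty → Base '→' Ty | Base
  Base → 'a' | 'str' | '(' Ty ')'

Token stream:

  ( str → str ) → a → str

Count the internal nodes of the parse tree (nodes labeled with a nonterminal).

10

[Ty [Base ( [Ty [Base str] → [Ty [Base str]]] )] → [Ty [Base a] → [Ty [Base str]]]]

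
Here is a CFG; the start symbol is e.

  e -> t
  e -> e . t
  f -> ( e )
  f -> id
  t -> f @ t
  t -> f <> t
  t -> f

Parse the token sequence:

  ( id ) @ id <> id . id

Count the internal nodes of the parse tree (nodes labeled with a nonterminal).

13

[e [e [t [f ( [e [t [f id]]] )] @ [t [f id] <> [t [f id]]]]] . [t [f id]]]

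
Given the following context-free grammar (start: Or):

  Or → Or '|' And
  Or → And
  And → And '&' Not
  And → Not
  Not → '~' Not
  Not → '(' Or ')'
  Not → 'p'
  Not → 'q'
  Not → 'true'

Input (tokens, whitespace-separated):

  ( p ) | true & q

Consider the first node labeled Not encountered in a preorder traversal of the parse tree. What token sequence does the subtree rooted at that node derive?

( p )

[Or [Or [And [Not ( [Or [And [Not p]]] )]]] | [And [And [Not true]] & [Not q]]]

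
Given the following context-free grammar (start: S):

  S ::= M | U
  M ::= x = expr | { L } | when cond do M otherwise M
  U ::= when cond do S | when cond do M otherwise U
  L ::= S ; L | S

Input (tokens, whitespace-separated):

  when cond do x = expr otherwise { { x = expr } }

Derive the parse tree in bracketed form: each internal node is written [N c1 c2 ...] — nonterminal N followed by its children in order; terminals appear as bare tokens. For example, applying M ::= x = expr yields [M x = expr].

S
M
when cond do M otherwise M
when cond do x = expr otherwise M
when cond do x = expr otherwise { L }
when cond do x = expr otherwise { S }
when cond do x = expr otherwise { M }
when cond do x = expr otherwise { { L } }
when cond do x = expr otherwise { { S } }
when cond do x = expr otherwise { { M } }
when cond do x = expr otherwise { { x = expr } }

[S [M when cond do [M x = expr] otherwise [M { [L [S [M { [L [S [M x = expr]]] }]]] }]]]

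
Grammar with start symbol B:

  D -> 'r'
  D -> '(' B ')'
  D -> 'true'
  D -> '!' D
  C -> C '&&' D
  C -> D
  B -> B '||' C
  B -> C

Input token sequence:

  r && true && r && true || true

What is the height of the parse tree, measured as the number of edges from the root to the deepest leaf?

7

[B [B [C [C [C [C [D r]] && [D true]] && [D r]] && [D true]]] || [C [D true]]]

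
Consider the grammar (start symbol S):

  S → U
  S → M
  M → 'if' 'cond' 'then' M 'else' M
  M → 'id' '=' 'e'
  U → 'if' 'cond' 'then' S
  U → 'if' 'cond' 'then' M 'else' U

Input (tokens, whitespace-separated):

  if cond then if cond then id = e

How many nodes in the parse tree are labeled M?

1

[S [U if cond then [S [U if cond then [S [M id = e]]]]]]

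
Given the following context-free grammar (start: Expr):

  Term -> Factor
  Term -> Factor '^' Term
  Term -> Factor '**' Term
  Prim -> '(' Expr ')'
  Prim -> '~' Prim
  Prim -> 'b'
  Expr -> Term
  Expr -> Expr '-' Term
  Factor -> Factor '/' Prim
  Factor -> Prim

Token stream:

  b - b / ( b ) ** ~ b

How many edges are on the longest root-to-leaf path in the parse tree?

8

[Expr [Expr [Term [Factor [Prim b]]]] - [Term [Factor [Factor [Prim b]] / [Prim ( [Expr [Term [Factor [Prim b]]]] )]] ** [Term [Factor [Prim ~ [Prim b]]]]]]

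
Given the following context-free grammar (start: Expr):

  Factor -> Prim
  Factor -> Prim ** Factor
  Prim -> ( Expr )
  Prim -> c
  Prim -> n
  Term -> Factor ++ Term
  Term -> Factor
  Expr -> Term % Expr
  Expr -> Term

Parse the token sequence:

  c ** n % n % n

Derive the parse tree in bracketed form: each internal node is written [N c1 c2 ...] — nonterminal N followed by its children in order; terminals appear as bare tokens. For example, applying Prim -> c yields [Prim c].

[Expr [Term [Factor [Prim c] ** [Factor [Prim n]]]] % [Expr [Term [Factor [Prim n]]] % [Expr [Term [Factor [Prim n]]]]]]

Expr
Term % Expr
Factor % Expr
Prim ** Factor % Expr
c ** Factor % Expr
c ** Prim % Expr
c ** n % Expr
c ** n % Term % Expr
c ** n % Factor % Expr
c ** n % Prim % Expr
c ** n % n % Expr
c ** n % n % Term
c ** n % n % Factor
c ** n % n % Prim
c ** n % n % n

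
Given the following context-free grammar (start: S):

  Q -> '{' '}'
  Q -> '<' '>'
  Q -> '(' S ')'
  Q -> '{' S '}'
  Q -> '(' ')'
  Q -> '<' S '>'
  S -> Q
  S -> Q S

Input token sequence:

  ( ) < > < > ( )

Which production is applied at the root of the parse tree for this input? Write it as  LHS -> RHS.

[S [Q ( )] [S [Q < >] [S [Q < >] [S [Q ( )]]]]]

S -> Q S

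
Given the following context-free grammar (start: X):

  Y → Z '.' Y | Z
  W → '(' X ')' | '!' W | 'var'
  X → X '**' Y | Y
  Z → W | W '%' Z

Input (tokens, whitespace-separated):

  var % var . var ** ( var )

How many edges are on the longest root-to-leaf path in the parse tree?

[X [X [Y [Z [W var] % [Z [W var]]] . [Y [Z [W var]]]]] ** [Y [Z [W ( [X [Y [Z [W var]]]] )]]]]

8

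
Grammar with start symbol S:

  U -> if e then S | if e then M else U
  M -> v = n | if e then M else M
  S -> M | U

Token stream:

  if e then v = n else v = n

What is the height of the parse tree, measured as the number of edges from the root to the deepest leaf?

[S [M if e then [M v = n] else [M v = n]]]

3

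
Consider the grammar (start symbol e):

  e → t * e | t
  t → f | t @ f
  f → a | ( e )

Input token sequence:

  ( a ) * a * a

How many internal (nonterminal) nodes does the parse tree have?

[e [t [f ( [e [t [f a]]] )]] * [e [t [f a]] * [e [t [f a]]]]]

12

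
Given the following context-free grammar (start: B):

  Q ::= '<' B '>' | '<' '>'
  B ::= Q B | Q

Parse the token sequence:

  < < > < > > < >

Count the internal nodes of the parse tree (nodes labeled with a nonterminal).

8

[B [Q < [B [Q < >] [B [Q < >]]] >] [B [Q < >]]]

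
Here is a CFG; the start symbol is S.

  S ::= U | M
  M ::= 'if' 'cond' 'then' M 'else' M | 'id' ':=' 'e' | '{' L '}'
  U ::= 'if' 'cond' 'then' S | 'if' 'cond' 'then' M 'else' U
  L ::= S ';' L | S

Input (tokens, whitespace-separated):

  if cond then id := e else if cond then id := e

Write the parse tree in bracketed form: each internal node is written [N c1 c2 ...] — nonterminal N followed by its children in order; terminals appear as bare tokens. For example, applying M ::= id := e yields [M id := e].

[S [U if cond then [M id := e] else [U if cond then [S [M id := e]]]]]

S
U
if cond then M else U
if cond then id := e else U
if cond then id := e else if cond then S
if cond then id := e else if cond then M
if cond then id := e else if cond then id := e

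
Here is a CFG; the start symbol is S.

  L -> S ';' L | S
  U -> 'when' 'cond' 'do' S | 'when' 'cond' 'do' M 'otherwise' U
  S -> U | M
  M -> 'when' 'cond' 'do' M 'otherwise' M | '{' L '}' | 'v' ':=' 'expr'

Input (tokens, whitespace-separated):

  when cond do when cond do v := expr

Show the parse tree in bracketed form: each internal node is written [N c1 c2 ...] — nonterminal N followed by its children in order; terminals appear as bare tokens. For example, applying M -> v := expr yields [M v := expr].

S
U
when cond do S
when cond do U
when cond do when cond do S
when cond do when cond do M
when cond do when cond do v := expr

[S [U when cond do [S [U when cond do [S [M v := expr]]]]]]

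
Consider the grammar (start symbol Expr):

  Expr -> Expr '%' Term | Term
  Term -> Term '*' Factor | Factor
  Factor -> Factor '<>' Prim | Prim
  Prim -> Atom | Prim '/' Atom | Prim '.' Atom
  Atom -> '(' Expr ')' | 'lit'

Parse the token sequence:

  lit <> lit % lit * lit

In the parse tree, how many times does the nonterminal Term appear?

3

[Expr [Expr [Term [Factor [Factor [Prim [Atom lit]]] <> [Prim [Atom lit]]]]] % [Term [Term [Factor [Prim [Atom lit]]]] * [Factor [Prim [Atom lit]]]]]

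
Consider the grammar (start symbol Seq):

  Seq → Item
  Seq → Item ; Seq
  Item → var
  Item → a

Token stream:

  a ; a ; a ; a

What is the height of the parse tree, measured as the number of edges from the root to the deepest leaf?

5

[Seq [Item a] ; [Seq [Item a] ; [Seq [Item a] ; [Seq [Item a]]]]]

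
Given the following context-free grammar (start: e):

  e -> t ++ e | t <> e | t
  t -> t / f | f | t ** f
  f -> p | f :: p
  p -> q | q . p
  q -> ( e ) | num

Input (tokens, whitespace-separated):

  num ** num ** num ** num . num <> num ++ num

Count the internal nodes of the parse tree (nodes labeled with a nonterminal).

[e [t [t [t [t [f [p [q num]]]] ** [f [p [q num]]]] ** [f [p [q num]]]] ** [f [p [q num] . [p [q num]]]]] <> [e [t [f [p [q num]]]] ++ [e [t [f [p [q num]]]]]]]

29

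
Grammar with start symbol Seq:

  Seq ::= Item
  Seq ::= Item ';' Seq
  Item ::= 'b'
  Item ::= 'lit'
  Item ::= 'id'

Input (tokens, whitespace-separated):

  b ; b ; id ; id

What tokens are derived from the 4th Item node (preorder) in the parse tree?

[Seq [Item b] ; [Seq [Item b] ; [Seq [Item id] ; [Seq [Item id]]]]]

id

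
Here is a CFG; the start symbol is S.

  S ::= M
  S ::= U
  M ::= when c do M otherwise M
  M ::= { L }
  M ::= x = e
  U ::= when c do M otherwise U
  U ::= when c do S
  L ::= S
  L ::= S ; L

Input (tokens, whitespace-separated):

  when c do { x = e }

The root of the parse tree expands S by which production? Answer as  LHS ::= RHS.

[S [U when c do [S [M { [L [S [M x = e]]] }]]]]

S ::= U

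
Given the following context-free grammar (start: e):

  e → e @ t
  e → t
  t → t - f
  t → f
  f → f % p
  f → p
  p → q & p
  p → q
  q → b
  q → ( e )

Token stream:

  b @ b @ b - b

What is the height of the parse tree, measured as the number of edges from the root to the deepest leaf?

[e [e [e [t [f [p [q b]]]]] @ [t [f [p [q b]]]]] @ [t [t [f [p [q b]]]] - [f [p [q b]]]]]

7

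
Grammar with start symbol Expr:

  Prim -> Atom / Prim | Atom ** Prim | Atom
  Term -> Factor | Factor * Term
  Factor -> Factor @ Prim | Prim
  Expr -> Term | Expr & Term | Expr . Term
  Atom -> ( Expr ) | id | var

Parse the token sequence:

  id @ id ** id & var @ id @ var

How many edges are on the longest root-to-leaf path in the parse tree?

[Expr [Expr [Term [Factor [Factor [Prim [Atom id]]] @ [Prim [Atom id] ** [Prim [Atom id]]]]]] & [Term [Factor [Factor [Factor [Prim [Atom var]]] @ [Prim [Atom id]]] @ [Prim [Atom var]]]]]

7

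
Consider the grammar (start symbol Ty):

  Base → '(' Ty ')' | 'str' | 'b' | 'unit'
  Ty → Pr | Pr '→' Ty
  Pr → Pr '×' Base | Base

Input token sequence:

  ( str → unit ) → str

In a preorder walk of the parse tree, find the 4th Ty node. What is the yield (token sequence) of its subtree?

[Ty [Pr [Base ( [Ty [Pr [Base str]] → [Ty [Pr [Base unit]]]] )]] → [Ty [Pr [Base str]]]]

str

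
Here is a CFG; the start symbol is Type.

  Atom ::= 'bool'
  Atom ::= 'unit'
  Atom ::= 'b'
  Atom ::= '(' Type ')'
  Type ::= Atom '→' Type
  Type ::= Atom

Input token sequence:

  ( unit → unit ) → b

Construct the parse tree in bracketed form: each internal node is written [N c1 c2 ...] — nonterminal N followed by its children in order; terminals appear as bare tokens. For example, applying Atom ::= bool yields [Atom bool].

Type
Atom → Type
( Type ) → Type
( Atom → Type ) → Type
( unit → Type ) → Type
( unit → Atom ) → Type
( unit → unit ) → Type
( unit → unit ) → Atom
( unit → unit ) → b

[Type [Atom ( [Type [Atom unit] → [Type [Atom unit]]] )] → [Type [Atom b]]]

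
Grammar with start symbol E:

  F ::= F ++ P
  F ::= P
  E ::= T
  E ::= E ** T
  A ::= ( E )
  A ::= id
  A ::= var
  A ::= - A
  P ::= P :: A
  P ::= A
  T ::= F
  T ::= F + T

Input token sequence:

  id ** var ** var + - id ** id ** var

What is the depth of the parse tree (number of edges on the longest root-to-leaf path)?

[E [E [E [E [E [T [F [P [A id]]]]] ** [T [F [P [A var]]]]] ** [T [F [P [A var]]] + [T [F [P [A - [A id]]]]]]] ** [T [F [P [A id]]]]] ** [T [F [P [A var]]]]]

9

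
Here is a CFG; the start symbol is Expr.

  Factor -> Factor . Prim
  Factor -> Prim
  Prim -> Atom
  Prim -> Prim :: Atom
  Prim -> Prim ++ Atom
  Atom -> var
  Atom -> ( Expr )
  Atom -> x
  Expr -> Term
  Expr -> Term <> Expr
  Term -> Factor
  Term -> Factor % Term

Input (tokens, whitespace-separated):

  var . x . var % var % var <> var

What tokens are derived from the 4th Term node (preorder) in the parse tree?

[Expr [Term [Factor [Factor [Factor [Prim [Atom var]]] . [Prim [Atom x]]] . [Prim [Atom var]]] % [Term [Factor [Prim [Atom var]]] % [Term [Factor [Prim [Atom var]]]]]] <> [Expr [Term [Factor [Prim [Atom var]]]]]]

var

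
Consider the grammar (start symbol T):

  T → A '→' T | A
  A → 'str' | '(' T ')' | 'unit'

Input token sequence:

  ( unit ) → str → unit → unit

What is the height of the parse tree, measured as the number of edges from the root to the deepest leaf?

5

[T [A ( [T [A unit]] )] → [T [A str] → [T [A unit] → [T [A unit]]]]]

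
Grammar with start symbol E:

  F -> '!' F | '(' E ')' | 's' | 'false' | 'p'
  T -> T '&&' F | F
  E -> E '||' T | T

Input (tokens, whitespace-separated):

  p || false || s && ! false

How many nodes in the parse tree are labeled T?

4

[E [E [E [T [F p]]] || [T [F false]]] || [T [T [F s]] && [F ! [F false]]]]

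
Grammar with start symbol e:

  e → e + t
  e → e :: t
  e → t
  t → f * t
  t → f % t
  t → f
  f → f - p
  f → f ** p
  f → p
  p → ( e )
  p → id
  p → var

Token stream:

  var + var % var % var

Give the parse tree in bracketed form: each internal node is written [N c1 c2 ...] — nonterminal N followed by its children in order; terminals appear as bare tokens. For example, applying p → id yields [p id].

[e [e [t [f [p var]]]] + [t [f [p var]] % [t [f [p var]] % [t [f [p var]]]]]]

e
e + t
t + t
f + t
p + t
var + t
var + f % t
var + p % t
var + var % t
var + var % f % t
var + var % p % t
var + var % var % t
var + var % var % f
var + var % var % p
var + var % var % var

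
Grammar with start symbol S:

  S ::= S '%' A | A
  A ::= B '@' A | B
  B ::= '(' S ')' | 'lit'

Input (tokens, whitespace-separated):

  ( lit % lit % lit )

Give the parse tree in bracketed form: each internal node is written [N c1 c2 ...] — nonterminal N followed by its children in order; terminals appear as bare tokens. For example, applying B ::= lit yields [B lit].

S
A
B
( S )
( S % A )
( S % A % A )
( A % A % A )
( B % A % A )
( lit % A % A )
( lit % B % A )
( lit % lit % A )
( lit % lit % B )
( lit % lit % lit )

[S [A [B ( [S [S [S [A [B lit]]] % [A [B lit]]] % [A [B lit]]] )]]]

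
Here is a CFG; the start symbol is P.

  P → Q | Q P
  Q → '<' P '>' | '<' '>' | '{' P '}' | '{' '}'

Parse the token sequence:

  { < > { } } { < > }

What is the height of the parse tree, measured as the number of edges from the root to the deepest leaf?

5

[P [Q { [P [Q < >] [P [Q { }]]] }] [P [Q { [P [Q < >]] }]]]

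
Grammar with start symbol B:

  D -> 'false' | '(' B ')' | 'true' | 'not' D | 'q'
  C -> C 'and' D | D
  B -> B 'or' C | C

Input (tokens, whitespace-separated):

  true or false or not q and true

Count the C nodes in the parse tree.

4

[B [B [B [C [D true]]] or [C [D false]]] or [C [C [D not [D q]]] and [D true]]]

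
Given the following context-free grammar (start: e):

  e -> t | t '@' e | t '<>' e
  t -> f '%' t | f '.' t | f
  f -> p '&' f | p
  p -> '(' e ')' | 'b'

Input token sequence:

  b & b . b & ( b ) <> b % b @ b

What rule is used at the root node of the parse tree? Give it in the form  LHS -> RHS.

[e [t [f [p b] & [f [p b]]] . [t [f [p b] & [f [p ( [e [t [f [p b]]]] )]]]]] <> [e [t [f [p b]] % [t [f [p b]]]] @ [e [t [f [p b]]]]]]

e -> t '<>' e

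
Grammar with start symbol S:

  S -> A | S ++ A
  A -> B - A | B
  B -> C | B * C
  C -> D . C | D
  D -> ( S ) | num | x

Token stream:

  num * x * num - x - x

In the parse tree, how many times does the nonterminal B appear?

5

[S [A [B [B [B [C [D num]]] * [C [D x]]] * [C [D num]]] - [A [B [C [D x]]] - [A [B [C [D x]]]]]]]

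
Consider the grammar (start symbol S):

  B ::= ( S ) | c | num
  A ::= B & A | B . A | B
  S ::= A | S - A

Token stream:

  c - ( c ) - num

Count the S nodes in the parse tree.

4

[S [S [S [A [B c]]] - [A [B ( [S [A [B c]]] )]]] - [A [B num]]]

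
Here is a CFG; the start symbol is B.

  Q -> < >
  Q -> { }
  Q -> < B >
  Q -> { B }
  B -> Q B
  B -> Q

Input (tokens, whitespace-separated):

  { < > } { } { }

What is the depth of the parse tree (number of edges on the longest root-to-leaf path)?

[B [Q { [B [Q < >]] }] [B [Q { }] [B [Q { }]]]]

4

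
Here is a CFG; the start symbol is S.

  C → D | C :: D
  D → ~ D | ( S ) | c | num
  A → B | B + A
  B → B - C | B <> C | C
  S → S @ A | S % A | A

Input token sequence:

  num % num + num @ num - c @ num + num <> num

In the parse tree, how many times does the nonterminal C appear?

[S [S [S [S [A [B [C [D num]]]]] % [A [B [C [D num]]] + [A [B [C [D num]]]]]] @ [A [B [B [C [D num]]] - [C [D c]]]]] @ [A [B [C [D num]]] + [A [B [B [C [D num]]] <> [C [D num]]]]]]

8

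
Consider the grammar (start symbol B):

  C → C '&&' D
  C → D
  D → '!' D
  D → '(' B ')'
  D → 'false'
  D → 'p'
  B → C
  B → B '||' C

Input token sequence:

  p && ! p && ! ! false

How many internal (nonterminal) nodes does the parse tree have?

[B [C [C [C [D p]] && [D ! [D p]]] && [D ! [D ! [D false]]]]]

10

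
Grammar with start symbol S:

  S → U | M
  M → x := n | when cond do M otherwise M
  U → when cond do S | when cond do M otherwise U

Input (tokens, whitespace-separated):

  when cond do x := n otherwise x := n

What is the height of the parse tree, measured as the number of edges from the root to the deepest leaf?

[S [M when cond do [M x := n] otherwise [M x := n]]]

3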